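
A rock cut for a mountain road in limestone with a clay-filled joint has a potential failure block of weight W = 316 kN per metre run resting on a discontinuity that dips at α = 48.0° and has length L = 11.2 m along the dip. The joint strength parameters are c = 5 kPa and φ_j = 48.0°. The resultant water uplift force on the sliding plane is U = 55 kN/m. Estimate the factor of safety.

Resolving the block weight along and normal to the plane and applying the Mohr–Coulomb strength on the joint:
N' = W cosα − U = 316·cos48.0° − 55 = 156.4 kN/m
Driving force T = W sinα = 316·sin48.0° = 234.8 kN/m
Resisting force R = c·L + N'·tanφ_j = 5·11.2 + 156.4·tan48.0° = 56.0 + 173.8 = 229.8 kN/m
FS = R / T = 229.8 / 234.8 = 0.978

FS = 0.98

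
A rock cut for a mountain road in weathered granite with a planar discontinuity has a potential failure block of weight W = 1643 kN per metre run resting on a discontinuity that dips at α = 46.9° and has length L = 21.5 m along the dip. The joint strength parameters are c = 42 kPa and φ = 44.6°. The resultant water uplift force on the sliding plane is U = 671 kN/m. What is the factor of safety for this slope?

Resolving the block weight along and normal to the plane and applying the Mohr–Coulomb strength on the joint:
N' = W cosα − U = 1643·cos46.9° − 671 = 451.6 kN/m
Driving force T = W sinα = 1643·sin46.9° = 1199.7 kN/m
Resisting force R = c·L + N'·tanφ = 42·21.5 + 451.6·tan44.6° = 903.0 + 445.4 = 1348.4 kN/m
FS = R / T = 1348.4 / 1199.7 = 1.124

FS = 1.12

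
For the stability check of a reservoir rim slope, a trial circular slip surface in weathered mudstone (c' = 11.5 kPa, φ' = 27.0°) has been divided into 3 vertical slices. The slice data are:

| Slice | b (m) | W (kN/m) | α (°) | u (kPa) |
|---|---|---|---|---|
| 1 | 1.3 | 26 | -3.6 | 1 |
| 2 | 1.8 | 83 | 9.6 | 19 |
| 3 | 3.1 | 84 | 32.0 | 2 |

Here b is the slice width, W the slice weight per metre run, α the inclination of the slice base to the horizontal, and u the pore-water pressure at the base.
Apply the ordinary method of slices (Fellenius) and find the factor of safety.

FS = 2.59

Ordinary method of slices: FS = Σ[c'·Δl_i + (W_i cosα_i − u_i·Δl_i)·tanφ'] / Σ W_i sinα_i, with Δl_i = b_i / cosα_i.
Slice 1: Δl = 1.3/cos(-3.6°) = 1.303 m; N'_1 = 26·cos(-3.6°) − 1·1.303 = 24.6; c'Δl = 14.98; W sinα = -1.6
Slice 2: Δl = 1.8/cos9.6° = 1.826 m; N'_2 = 83·cos9.6° − 19·1.826 = 47.2; c'Δl = 20.99; W sinα = 13.8
Slice 3: Δl = 3.1/cos32.0° = 3.655 m; N'_3 = 84·cos32.0° − 2·3.655 = 63.9; c'Δl = 42.04; W sinα = 44.5
Σc'Δl = 78.0 kN/m; ΣN' = 135.7 kN/m; ΣW sinα = 56.7 kN/m
Resisting = 78.0 + 135.7·tan27.0° = 78.0 + 69.2 = 147.2 kN/m
FS = 147.2 / 56.7 = 2.594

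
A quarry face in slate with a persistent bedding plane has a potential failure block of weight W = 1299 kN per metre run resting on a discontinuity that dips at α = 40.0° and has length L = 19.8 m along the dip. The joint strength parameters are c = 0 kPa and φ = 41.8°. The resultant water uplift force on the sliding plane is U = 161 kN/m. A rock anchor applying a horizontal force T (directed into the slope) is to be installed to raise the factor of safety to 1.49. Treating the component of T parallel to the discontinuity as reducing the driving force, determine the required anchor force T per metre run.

Resolving forces along and normal to the sliding plane, with the horizontal anchor force T adding T·sinα to the effective normal force and T·cosα acting up the plane against the driving force:
FS = [cL + (W cosα − U + T sinα) tanφ] / [W sinα − T cosα]
Without the anchor: N' = 834.1 kN/m, driving T_d = 835.0 kN/m, resisting R = 0·19.8 + 834.1·tan41.8° = 745.8 kN/m, FS = 0.89.
Setting FS = 1.49 and solving for T:
1.49·(835.0 − T cos40.0°) = 745.8 + T sin40.0°·tan41.8°
T·(sin40.0°·tan41.8° + 1.49·cos40.0°) = 1.49·835.0 − 745.8
T·(0.6428·0.8941 + 1.49·0.7660) = 1244.1 − 745.8 = 498.4
T·1.7161 = 498.4
T = 290.4 kN/m

T = 290 kN/m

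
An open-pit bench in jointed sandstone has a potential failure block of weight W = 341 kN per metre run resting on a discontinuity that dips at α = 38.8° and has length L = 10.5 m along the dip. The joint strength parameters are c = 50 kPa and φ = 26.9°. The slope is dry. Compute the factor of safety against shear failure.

FS = 3.09

Resolving the block weight along and normal to the plane and applying the Mohr–Coulomb strength on the joint:
N' = W cosα = 341·cos38.8° = 265.8 kN/m
Driving force T = W sinα = 341·sin38.8° = 213.7 kN/m
Resisting force R = c·L + N'·tanφ = 50·10.5 + 265.8·tan26.9° = 525.0 + 134.8 = 659.8 kN/m
FS = R / T = 659.8 / 213.7 = 3.088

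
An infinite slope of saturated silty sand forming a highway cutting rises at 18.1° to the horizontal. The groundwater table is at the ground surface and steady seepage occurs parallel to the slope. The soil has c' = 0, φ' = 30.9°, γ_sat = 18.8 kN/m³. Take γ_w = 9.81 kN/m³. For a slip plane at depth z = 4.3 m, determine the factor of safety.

FS = 0.88

With seepage parallel to the slope and the water table at the surface, the effective normal stress on the slip plane uses the buoyant unit weight γ' = γ_sat − γ_w while the driving shear stress uses γ_sat:
FS = [c' + γ' z cos²β tanφ'] / [γ_sat z sinβ cosβ]
(For c' = 0 this reduces to FS = (γ'/γ_sat)·tanφ'/tanβ.)
γ' = 18.8 − 9.81 = 8.99 kN/m³
Numerator = 0.0 + 8.99·4.3·cos²18.1°·tan30.9° = 0.0 + 8.99·4.3·0.9035·0.5985 = 20.903 kPa
Denominator = 18.8·4.3·sin18.1°·cos18.1° = 18.8·4.3·0.3107·0.9505 = 23.872 kPa
FS = 20.903 / 23.872 = 0.876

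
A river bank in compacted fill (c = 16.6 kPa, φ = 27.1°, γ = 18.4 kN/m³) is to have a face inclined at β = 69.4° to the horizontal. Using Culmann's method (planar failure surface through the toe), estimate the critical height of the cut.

Culmann's analysis gives the critical failure plane at α_cr = (β + φ)/2 = (69.4 + 27.1)/2 = 48.2°, and the critical height
H_c = (4c/γ) · sinβ cosφ / [1 − cos(β − φ)]
    = (4·16.6/18.4) · sin69.4°·cos27.1° / [1 − cos(42.3°)]
    = 3.609 · 0.9361·0.8902 / [1 − 0.7396]
    = 3.609 · 0.8333 / 0.2604
    = 11.55 m

H_c = 11.55 m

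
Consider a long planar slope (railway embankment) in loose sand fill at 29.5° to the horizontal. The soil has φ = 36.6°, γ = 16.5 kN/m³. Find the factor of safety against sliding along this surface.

For a dry cohesionless infinite slope the factor of safety is FS = tanφ / tanβ.
FS = tan36.6° / tan29.5° = 0.7427 / 0.5658 = 1.313

FS = 1.31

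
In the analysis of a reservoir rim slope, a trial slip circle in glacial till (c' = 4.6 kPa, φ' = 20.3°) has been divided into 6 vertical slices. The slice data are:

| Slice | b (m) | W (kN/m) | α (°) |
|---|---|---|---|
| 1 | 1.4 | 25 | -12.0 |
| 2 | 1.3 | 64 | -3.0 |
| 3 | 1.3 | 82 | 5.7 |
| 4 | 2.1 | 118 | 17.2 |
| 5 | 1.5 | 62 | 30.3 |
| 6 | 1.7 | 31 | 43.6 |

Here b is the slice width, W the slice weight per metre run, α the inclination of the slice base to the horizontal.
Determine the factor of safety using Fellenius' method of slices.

Ordinary method of slices: FS = Σ[c'·Δl_i + (W_i cosα_i)·tanφ'] / Σ W_i sinα_i, with Δl_i = b_i / cosα_i.
Slice 1: Δl = 1.4/cos(-12.0°) = 1.431 m; N'_1 = 25·cos(-12.0°) = 24.5; c'Δl = 6.58; W sinα = -5.2
Slice 2: Δl = 1.3/cos(-3.0°) = 1.302 m; N'_2 = 64·cos(-3.0°) = 63.9; c'Δl = 5.99; W sinα = -3.3
Slice 3: Δl = 1.3/cos5.7° = 1.306 m; N'_3 = 82·cos5.7° = 81.6; c'Δl = 6.01; W sinα = 8.1
Slice 4: Δl = 2.1/cos17.2° = 2.198 m; N'_4 = 118·cos17.2° = 112.7; c'Δl = 10.11; W sinα = 34.9
Slice 5: Δl = 1.5/cos30.3° = 1.737 m; N'_5 = 62·cos30.3° = 53.5; c'Δl = 7.99; W sinα = 31.3
Slice 6: Δl = 1.7/cos43.6° = 2.348 m; N'_6 = 31·cos43.6° = 22.4; c'Δl = 10.80; W sinα = 21.4
Σc'Δl = 47.5 kN/m; ΣN' = 358.7 kN/m; ΣW sinα = 87.1 kN/m
Resisting = 47.5 + 358.7·tan20.3° = 47.5 + 132.7 = 180.2 kN/m
FS = 180.2 / 87.1 = 2.067

FS = 2.07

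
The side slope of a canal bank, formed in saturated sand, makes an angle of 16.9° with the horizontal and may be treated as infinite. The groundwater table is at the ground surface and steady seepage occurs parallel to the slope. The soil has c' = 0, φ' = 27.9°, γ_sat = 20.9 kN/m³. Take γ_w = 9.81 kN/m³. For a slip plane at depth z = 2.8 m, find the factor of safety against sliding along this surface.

FS = 0.92

With seepage parallel to the slope and the water table at the surface, the effective normal stress on the slip plane uses the buoyant unit weight γ' = γ_sat − γ_w while the driving shear stress uses γ_sat:
FS = [c' + γ' z cos²β tanφ'] / [γ_sat z sinβ cosβ]
(For c' = 0 this reduces to FS = (γ'/γ_sat)·tanφ'/tanβ.)
γ' = 20.9 − 9.81 = 11.09 kN/m³
Numerator = 0.0 + 11.09·2.8·cos²16.9°·tan27.9° = 0.0 + 11.09·2.8·0.9155·0.5295 = 15.052 kPa
Denominator = 20.9·2.8·sin16.9°·cos16.9° = 20.9·2.8·0.2907·0.9568 = 16.277 kPa
FS = 15.052 / 16.277 = 0.925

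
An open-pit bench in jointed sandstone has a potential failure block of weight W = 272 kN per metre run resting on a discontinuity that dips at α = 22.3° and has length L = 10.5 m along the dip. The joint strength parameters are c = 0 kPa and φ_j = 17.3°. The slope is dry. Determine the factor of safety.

Resolving the block weight along and normal to the plane and applying the Mohr–Coulomb strength on the joint:
N' = W cosα = 272·cos22.3° = 251.7 kN/m
Driving force T = W sinα = 272·sin22.3° = 103.2 kN/m
Resisting force R = c·L + N'·tanφ_j = 0·10.5 + 251.7·tan17.3° = 0.0 + 78.4 = 78.4 kN/m
FS = R / T = 78.4 / 103.2 = 0.759

FS = 0.76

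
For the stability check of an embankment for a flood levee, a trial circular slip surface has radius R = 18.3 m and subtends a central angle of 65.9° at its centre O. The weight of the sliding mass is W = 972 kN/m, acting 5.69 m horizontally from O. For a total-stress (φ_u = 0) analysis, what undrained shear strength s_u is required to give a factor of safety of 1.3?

s_u = 18.7 kPa

FS = s_u·L_a·R / (W·d), so s_u = FS·W·d / (L_a·R).
Arc length L_a = R·θ = 18.3·(65.9°·π/180) = 18.3·1.1502 = 21.05 m
s_u = 1.3·972·5.69 / (21.05·18.3) = 7189.9 / 385.18 = 18.67 kPa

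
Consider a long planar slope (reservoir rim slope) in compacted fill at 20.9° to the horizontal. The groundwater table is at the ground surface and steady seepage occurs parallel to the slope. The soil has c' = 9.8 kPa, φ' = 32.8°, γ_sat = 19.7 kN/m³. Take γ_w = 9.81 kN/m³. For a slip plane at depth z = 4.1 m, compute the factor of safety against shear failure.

With seepage parallel to the slope and the water table at the surface, the effective normal stress on the slip plane uses the buoyant unit weight γ' = γ_sat − γ_w while the driving shear stress uses γ_sat:
FS = [c' + γ' z cos²β tanφ'] / [γ_sat z sinβ cosβ]
γ' = 19.7 − 9.81 = 9.89 kN/m³
Numerator = 9.8 + 9.89·4.1·cos²20.9°·tan32.8° = 9.8 + 9.89·4.1·0.8727·0.6445 = 32.606 kPa
Denominator = 19.7·4.1·sin20.9°·cos20.9° = 19.7·4.1·0.3567·0.9342 = 26.918 kPa
FS = 32.606 / 26.918 = 1.211

FS = 1.21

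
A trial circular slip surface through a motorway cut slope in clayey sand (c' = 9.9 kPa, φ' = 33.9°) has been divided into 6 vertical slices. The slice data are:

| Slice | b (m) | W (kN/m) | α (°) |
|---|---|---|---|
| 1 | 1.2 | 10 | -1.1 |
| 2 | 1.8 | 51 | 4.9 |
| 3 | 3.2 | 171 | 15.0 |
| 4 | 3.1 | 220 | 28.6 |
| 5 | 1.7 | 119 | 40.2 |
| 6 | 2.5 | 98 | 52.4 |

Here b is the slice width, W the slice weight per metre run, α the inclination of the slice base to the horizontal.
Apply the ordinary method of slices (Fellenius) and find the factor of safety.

Ordinary method of slices: FS = Σ[c'·Δl_i + (W_i cosα_i)·tanφ'] / Σ W_i sinα_i, with Δl_i = b_i / cosα_i.
Slice 1: Δl = 1.2/cos(-1.1°) = 1.200 m; N'_1 = 10·cos(-1.1°) = 10.0; c'Δl = 11.88; W sinα = -0.2
Slice 2: Δl = 1.8/cos4.9° = 1.807 m; N'_2 = 51·cos4.9° = 50.8; c'Δl = 17.89; W sinα = 4.4
Slice 3: Δl = 3.2/cos15.0° = 3.313 m; N'_3 = 171·cos15.0° = 165.2; c'Δl = 32.80; W sinα = 44.3
Slice 4: Δl = 3.1/cos28.6° = 3.531 m; N'_4 = 220·cos28.6° = 193.2; c'Δl = 34.96; W sinα = 105.3
Slice 5: Δl = 1.7/cos40.2° = 2.226 m; N'_5 = 119·cos40.2° = 90.9; c'Δl = 22.03; W sinα = 76.8
Slice 6: Δl = 2.5/cos52.4° = 4.097 m; N'_6 = 98·cos52.4° = 59.8; c'Δl = 40.56; W sinα = 77.6
Σc'Δl = 160.1 kN/m; ΣN' = 569.8 kN/m; ΣW sinα = 308.2 kN/m
Resisting = 160.1 + 569.8·tan33.9° = 160.1 + 382.9 = 543.0 kN/m
FS = 543.0 / 308.2 = 1.762

FS = 1.76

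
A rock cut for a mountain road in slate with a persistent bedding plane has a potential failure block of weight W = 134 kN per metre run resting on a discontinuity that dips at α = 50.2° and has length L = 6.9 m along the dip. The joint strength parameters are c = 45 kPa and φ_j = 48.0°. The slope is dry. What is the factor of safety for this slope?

FS = 3.94

Resolving the block weight along and normal to the plane and applying the Mohr–Coulomb strength on the joint:
N' = W cosα = 134·cos50.2° = 85.8 kN/m
Driving force T = W sinα = 134·sin50.2° = 102.9 kN/m
Resisting force R = c·L + N'·tanφ_j = 45·6.9 + 85.8·tan48.0° = 310.5 + 95.3 = 405.8 kN/m
FS = R / T = 405.8 / 102.9 = 3.941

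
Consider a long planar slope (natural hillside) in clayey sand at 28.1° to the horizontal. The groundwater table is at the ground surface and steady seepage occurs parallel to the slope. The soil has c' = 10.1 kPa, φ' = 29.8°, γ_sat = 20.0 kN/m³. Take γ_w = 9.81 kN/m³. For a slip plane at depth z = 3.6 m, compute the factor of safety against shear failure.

With seepage parallel to the slope and the water table at the surface, the effective normal stress on the slip plane uses the buoyant unit weight γ' = γ_sat − γ_w while the driving shear stress uses γ_sat:
FS = [c' + γ' z cos²β tanφ'] / [γ_sat z sinβ cosβ]
γ' = 20.0 − 9.81 = 10.19 kN/m³
Numerator = 10.1 + 10.19·3.6·cos²28.1°·tan29.8° = 10.1 + 10.19·3.6·0.7781·0.5727 = 26.448 kPa
Denominator = 20.0·3.6·sin28.1°·cos28.1° = 20.0·3.6·0.4710·0.8821 = 29.915 kPa
FS = 26.448 / 29.915 = 0.884

FS = 0.88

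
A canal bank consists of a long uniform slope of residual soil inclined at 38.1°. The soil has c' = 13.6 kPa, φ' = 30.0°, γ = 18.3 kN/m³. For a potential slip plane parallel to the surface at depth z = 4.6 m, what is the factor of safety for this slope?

FS = 1.07

For an infinite slope with a slip plane parallel to the surface (no pore pressure): FS = [c' + γz cos²β tanφ'] / [γz sinβ cosβ].
γz = 18.3·4.6 = 84.18 kN/m²
Numerator = 13.6 + 84.18·cos²38.1°·tan30.0° = 13.6 + 84.18·0.6193·0.5774 = 43.697 kPa
Denominator = 84.18·sin38.1°·cos38.1° = 84.18·0.6170·0.7869 = 40.875 kPa
FS = 43.697 / 40.875 = 1.069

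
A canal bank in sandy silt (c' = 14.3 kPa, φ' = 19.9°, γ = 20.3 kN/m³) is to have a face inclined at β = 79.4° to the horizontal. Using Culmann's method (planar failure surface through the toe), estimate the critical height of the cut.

H_c = 5.29 m

Culmann's analysis gives the critical failure plane at α_cr = (β + φ')/2 = (79.4 + 19.9)/2 = 49.7°, and the critical height
H_c = (4c'/γ) · sinβ cosφ' / [1 − cos(β − φ')]
    = (4·14.3/20.3) · sin79.4°·cos19.9° / [1 − cos(59.5°)]
    = 2.818 · 0.9829·0.9403 / [1 − 0.5075]
    = 2.818 · 0.9242 / 0.4925
    = 5.29 m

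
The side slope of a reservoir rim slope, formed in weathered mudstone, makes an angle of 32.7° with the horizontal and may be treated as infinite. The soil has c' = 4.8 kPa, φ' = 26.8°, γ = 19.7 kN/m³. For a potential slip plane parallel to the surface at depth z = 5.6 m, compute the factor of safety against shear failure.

For an infinite slope with a slip plane parallel to the surface (no pore pressure): FS = [c' + γz cos²β tanφ'] / [γz sinβ cosβ].
γz = 19.7·5.6 = 110.32 kN/m²
Numerator = 4.8 + 110.32·cos²32.7°·tan26.8° = 4.8 + 110.32·0.7081·0.5051 = 44.262 kPa
Denominator = 110.32·sin32.7°·cos32.7° = 110.32·0.5402·0.8415 = 50.153 kPa
FS = 44.262 / 50.153 = 0.883

FS = 0.88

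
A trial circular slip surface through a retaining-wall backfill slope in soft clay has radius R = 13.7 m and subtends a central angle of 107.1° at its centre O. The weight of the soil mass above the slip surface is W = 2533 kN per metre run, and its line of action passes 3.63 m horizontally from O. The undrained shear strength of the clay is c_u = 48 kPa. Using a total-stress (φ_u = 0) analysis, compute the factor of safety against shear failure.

Taking moments about the centre O, the resisting moment is provided by the undrained shear strength acting along the arc:
Arc length L_a = R·θ = 13.7·(107.1°·π/180) = 13.7·1.8692 = 25.61 m
M_R = c_u·L_a·R = 48·25.61·13.7 = 16840.3 kN·m/m
M_D = W·d = 2533·3.63 = 9194.8 kN·m/m
FS = M_R / M_D = 16840.3 / 9194.8 = 1.832

FS = 1.83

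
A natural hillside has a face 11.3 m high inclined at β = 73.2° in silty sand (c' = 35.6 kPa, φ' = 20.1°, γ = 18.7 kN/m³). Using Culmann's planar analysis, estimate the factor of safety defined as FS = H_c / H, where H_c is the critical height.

FS = 1.52

H_c = (4c'/γ) · sinβ cosφ' / [1 − cos(β − φ')]
    = (4·35.6/18.7) · sin73.2°·cos20.1° / [1 − cos53.1°]
    = 7.615 · 0.8990 / 0.3996 = 17.13 m
FS = H_c / H = 17.13 / 11.3 = 1.516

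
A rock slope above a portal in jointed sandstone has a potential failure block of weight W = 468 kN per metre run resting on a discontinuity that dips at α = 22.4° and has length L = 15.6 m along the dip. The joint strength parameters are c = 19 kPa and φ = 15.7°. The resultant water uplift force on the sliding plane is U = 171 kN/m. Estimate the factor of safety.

Resolving the block weight along and normal to the plane and applying the Mohr–Coulomb strength on the joint:
N' = W cosα − U = 468·cos22.4° − 171 = 261.7 kN/m
Driving force T = W sinα = 468·sin22.4° = 178.3 kN/m
Resisting force R = c·L + N'·tanφ = 19·15.6 + 261.7·tan15.7° = 296.4 + 73.6 = 370.0 kN/m
FS = R / T = 370.0 / 178.3 = 2.074

FS = 2.07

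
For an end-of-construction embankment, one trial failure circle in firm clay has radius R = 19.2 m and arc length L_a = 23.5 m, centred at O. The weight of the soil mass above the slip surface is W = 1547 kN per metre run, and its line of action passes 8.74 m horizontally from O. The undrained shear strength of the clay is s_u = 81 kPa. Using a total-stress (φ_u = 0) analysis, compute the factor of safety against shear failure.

FS = 2.70

Taking moments about the centre O, the resisting moment is provided by the undrained shear strength acting along the arc:
M_R = s_u·L_a·R = 81·23.50·19.2 = 36547.2 kN·m/m
M_D = W·d = 1547·8.74 = 13520.8 kN·m/m
FS = M_R / M_D = 36547.2 / 13520.8 = 2.703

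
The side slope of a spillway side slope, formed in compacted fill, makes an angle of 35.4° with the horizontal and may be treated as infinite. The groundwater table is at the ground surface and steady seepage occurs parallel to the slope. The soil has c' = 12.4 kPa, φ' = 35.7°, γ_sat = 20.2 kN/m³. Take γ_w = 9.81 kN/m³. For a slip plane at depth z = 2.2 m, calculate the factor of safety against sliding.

With seepage parallel to the slope and the water table at the surface, the effective normal stress on the slip plane uses the buoyant unit weight γ' = γ_sat − γ_w while the driving shear stress uses γ_sat:
FS = [c' + γ' z cos²β tanφ'] / [γ_sat z sinβ cosβ]
γ' = 20.2 − 9.81 = 10.39 kN/m³
Numerator = 12.4 + 10.39·2.2·cos²35.4°·tan35.7° = 12.4 + 10.39·2.2·0.6644·0.7186 = 23.313 kPa
Denominator = 20.2·2.2·sin35.4°·cos35.4° = 20.2·2.2·0.5793·0.8151 = 20.984 kPa
FS = 23.313 / 20.984 = 1.111

FS = 1.11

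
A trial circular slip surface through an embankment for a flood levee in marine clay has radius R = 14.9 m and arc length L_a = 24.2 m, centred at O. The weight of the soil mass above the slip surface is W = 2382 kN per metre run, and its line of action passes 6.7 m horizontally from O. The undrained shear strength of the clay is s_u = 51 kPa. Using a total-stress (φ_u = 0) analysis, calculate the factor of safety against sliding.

Taking moments about the centre O, the resisting moment is provided by the undrained shear strength acting along the arc:
M_R = s_u·L_a·R = 51·24.20·14.9 = 18389.6 kN·m/m
M_D = W·d = 2382·6.7 = 15959.4 kN·m/m
FS = M_R / M_D = 18389.6 / 15959.4 = 1.152

FS = 1.15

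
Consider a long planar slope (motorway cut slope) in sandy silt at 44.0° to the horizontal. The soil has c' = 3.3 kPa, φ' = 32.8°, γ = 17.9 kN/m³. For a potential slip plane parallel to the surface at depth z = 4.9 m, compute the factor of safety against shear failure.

For an infinite slope with a slip plane parallel to the surface (no pore pressure): FS = [c' + γz cos²β tanφ'] / [γz sinβ cosβ].
γz = 17.9·4.9 = 87.71 kN/m²
Numerator = 3.3 + 87.71·cos²44.0°·tan32.8° = 3.3 + 87.71·0.5174·0.6445 = 32.549 kPa
Denominator = 87.71·sin44.0°·cos44.0° = 87.71·0.6947·0.7193 = 43.828 kPa
FS = 32.549 / 43.828 = 0.743

FS = 0.74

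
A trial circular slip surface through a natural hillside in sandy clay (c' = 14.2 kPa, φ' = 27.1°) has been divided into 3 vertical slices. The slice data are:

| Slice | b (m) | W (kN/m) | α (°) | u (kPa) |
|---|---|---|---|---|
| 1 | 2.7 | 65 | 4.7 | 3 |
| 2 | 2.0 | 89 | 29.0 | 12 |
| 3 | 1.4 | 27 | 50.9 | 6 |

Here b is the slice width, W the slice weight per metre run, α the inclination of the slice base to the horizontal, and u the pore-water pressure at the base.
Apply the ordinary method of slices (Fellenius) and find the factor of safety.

FS = 2.29

Ordinary method of slices: FS = Σ[c'·Δl_i + (W_i cosα_i − u_i·Δl_i)·tanφ'] / Σ W_i sinα_i, with Δl_i = b_i / cosα_i.
Slice 1: Δl = 2.7/cos4.7° = 2.709 m; N'_1 = 65·cos4.7° − 3·2.709 = 56.7; c'Δl = 38.47; W sinα = 5.3
Slice 2: Δl = 2.0/cos29.0° = 2.287 m; N'_2 = 89·cos29.0° − 12·2.287 = 50.4; c'Δl = 32.47; W sinα = 43.1
Slice 3: Δl = 1.4/cos50.9° = 2.220 m; N'_3 = 27·cos50.9° − 6·2.220 = 3.7; c'Δl = 31.52; W sinα = 21.0
Σc'Δl = 102.5 kN/m; ΣN' = 110.8 kN/m; ΣW sinα = 69.4 kN/m
Resisting = 102.5 + 110.8·tan27.1° = 102.5 + 56.7 = 159.1 kN/m
FS = 159.1 / 69.4 = 2.292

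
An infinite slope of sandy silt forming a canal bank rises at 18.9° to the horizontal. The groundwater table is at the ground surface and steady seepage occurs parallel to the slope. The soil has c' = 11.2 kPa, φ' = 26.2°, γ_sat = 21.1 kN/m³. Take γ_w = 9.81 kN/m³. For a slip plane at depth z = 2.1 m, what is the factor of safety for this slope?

With seepage parallel to the slope and the water table at the surface, the effective normal stress on the slip plane uses the buoyant unit weight γ' = γ_sat − γ_w while the driving shear stress uses γ_sat:
FS = [c' + γ' z cos²β tanφ'] / [γ_sat z sinβ cosβ]
γ' = 21.1 − 9.81 = 11.29 kN/m³
Numerator = 11.2 + 11.29·2.1·cos²18.9°·tan26.2° = 11.2 + 11.29·2.1·0.8951·0.4921 = 21.642 kPa
Denominator = 21.1·2.1·sin18.9°·cos18.9° = 21.1·2.1·0.3239·0.9461 = 13.579 kPa
FS = 21.642 / 13.579 = 1.594

FS = 1.59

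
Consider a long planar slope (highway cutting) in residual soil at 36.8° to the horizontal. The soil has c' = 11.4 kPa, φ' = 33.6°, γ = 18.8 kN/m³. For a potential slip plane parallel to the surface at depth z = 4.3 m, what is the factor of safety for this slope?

For an infinite slope with a slip plane parallel to the surface (no pore pressure): FS = [c' + γz cos²β tanφ'] / [γz sinβ cosβ].
γz = 18.8·4.3 = 80.84 kN/m²
Numerator = 11.4 + 80.84·cos²36.8°·tan33.6° = 11.4 + 80.84·0.6412·0.6644 = 45.837 kPa
Denominator = 80.84·sin36.8°·cos36.8° = 80.84·0.5990·0.8007 = 38.775 kPa
FS = 45.837 / 38.775 = 1.182

FS = 1.18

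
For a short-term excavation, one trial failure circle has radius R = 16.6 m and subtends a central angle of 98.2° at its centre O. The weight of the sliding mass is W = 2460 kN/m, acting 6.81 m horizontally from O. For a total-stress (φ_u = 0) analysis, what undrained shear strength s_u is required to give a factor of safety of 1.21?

FS = s_u·L_a·R / (W·d), so s_u = FS·W·d / (L_a·R).
Arc length L_a = R·θ = 16.6·(98.2°·π/180) = 16.6·1.7139 = 28.45 m
s_u = 1.21·2460·6.81 / (28.45·16.6) = 20270.6 / 472.29 = 42.92 kPa

s_u = 42.9 kPa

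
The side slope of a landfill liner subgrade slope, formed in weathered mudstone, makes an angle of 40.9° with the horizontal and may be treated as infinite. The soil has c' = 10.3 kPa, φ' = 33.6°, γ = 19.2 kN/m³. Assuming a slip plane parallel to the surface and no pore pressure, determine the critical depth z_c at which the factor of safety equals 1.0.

z_c = 4.65 m

Setting FS = 1.00 in FS = [c' + γz cos²β tanφ'] / [γz sinβ cosβ] and solving for z:
z = c' / [γ cosβ (FS·sinβ − cosβ·tanφ')]
  = 10.3 / [19.2·cos40.9°·(1.00·sin40.9° − cos40.9°·tan33.6°)]
  = 10.3 / [19.2·0.7559·(1.00·0.6547 − 0.7559·0.6644)]
  = 10.3 / 2.2139 = 4.652 m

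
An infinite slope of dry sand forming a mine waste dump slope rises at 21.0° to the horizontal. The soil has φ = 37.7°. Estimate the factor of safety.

For a dry cohesionless infinite slope the factor of safety is FS = tanφ / tanβ.
FS = tan37.7° / tan21.0° = 0.7729 / 0.3839 = 2.013

FS = 2.01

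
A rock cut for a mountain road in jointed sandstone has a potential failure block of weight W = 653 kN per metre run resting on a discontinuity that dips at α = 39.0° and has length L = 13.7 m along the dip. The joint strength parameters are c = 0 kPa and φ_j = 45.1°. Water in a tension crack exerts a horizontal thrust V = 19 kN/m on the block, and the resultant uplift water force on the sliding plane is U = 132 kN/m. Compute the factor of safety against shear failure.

Resolving the block weight along and normal to the plane and applying the Mohr–Coulomb strength on the joint:
N' = W cosα − U − V sinα = 653·cos39.0° − 132 − 19·sin39.0° = 363.5 kN/m
Driving force T = W sinα + V cosα = 653·sin39.0° + 19·cos39.0° = 425.7 kN/m
Resisting force R = c·L + N'·tanφ_j = 0·13.7 + 363.5·tan45.1° = 0.0 + 364.8 = 364.8 kN/m
FS = R / T = 364.8 / 425.7 = 0.857

FS = 0.86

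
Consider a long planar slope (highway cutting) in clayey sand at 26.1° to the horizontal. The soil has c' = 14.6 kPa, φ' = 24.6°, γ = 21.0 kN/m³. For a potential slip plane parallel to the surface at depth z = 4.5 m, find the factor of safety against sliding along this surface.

For an infinite slope with a slip plane parallel to the surface (no pore pressure): FS = [c' + γz cos²β tanφ'] / [γz sinβ cosβ].
γz = 21.0·4.5 = 94.50 kN/m²
Numerator = 14.6 + 94.50·cos²26.1°·tan24.6° = 14.6 + 94.50·0.8065·0.4578 = 49.492 kPa
Denominator = 94.50·sin26.1°·cos26.1° = 94.50·0.4399·0.8980 = 37.335 kPa
FS = 49.492 / 37.335 = 1.326

FS = 1.33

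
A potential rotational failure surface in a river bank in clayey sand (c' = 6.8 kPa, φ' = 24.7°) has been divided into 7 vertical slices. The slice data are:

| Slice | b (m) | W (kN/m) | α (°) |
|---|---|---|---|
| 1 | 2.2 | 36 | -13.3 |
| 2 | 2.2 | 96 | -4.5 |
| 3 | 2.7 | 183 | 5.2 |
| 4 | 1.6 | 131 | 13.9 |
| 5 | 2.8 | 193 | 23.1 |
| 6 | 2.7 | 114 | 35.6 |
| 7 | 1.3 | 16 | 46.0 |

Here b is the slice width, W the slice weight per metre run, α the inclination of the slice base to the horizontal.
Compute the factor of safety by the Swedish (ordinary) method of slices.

FS = 2.41

Ordinary method of slices: FS = Σ[c'·Δl_i + (W_i cosα_i)·tanφ'] / Σ W_i sinα_i, with Δl_i = b_i / cosα_i.
Slice 1: Δl = 2.2/cos(-13.3°) = 2.261 m; N'_1 = 36·cos(-13.3°) = 35.0; c'Δl = 15.37; W sinα = -8.3
Slice 2: Δl = 2.2/cos(-4.5°) = 2.207 m; N'_2 = 96·cos(-4.5°) = 95.7; c'Δl = 15.01; W sinα = -7.5
Slice 3: Δl = 2.7/cos5.2° = 2.711 m; N'_3 = 183·cos5.2° = 182.2; c'Δl = 18.44; W sinα = 16.6
Slice 4: Δl = 1.6/cos13.9° = 1.648 m; N'_4 = 131·cos13.9° = 127.2; c'Δl = 11.21; W sinα = 31.5
Slice 5: Δl = 2.8/cos23.1° = 3.044 m; N'_5 = 193·cos23.1° = 177.5; c'Δl = 20.70; W sinα = 75.7
Slice 6: Δl = 2.7/cos35.6° = 3.321 m; N'_6 = 114·cos35.6° = 92.7; c'Δl = 22.58; W sinα = 66.4
Slice 7: Δl = 1.3/cos46.0° = 1.871 m; N'_7 = 16·cos46.0° = 11.1; c'Δl = 12.73; W sinα = 11.5
Σc'Δl = 116.0 kN/m; ΣN' = 721.5 kN/m; ΣW sinα = 185.8 kN/m
Resisting = 116.0 + 721.5·tan24.7° = 116.0 + 331.8 = 447.9 kN/m
FS = 447.9 / 185.8 = 2.410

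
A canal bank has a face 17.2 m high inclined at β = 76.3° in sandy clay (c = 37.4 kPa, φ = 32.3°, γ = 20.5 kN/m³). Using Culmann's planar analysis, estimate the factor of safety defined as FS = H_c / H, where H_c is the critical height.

H_c = (4c/γ) · sinβ cosφ / [1 − cos(β − φ)]
    = (4·37.4/20.5) · sin76.3°·cos32.3° / [1 − cos44.0°]
    = 7.298 · 0.8212 / 0.2807 = 21.35 m
FS = H_c / H = 21.35 / 17.2 = 1.241

FS = 1.24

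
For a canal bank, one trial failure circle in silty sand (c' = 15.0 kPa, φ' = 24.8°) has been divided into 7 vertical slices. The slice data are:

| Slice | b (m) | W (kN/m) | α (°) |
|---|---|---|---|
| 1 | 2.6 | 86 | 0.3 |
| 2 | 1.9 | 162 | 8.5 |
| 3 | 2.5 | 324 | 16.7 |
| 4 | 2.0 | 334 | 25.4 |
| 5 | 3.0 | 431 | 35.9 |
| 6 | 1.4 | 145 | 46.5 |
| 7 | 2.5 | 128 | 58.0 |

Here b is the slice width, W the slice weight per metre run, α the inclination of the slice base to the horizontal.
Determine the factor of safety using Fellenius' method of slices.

Ordinary method of slices: FS = Σ[c'·Δl_i + (W_i cosα_i)·tanφ'] / Σ W_i sinα_i, with Δl_i = b_i / cosα_i.
Slice 1: Δl = 2.6/cos0.3° = 2.600 m; N'_1 = 86·cos0.3° = 86.0; c'Δl = 39.00; W sinα = 0.5
Slice 2: Δl = 1.9/cos8.5° = 1.921 m; N'_2 = 162·cos8.5° = 160.2; c'Δl = 28.82; W sinα = 23.9
Slice 3: Δl = 2.5/cos16.7° = 2.610 m; N'_3 = 324·cos16.7° = 310.3; c'Δl = 39.15; W sinα = 93.1
Slice 4: Δl = 2.0/cos25.4° = 2.214 m; N'_4 = 334·cos25.4° = 301.7; c'Δl = 33.21; W sinα = 143.3
Slice 5: Δl = 3.0/cos35.9° = 3.704 m; N'_5 = 431·cos35.9° = 349.1; c'Δl = 55.55; W sinα = 252.7
Slice 6: Δl = 1.4/cos46.5° = 2.034 m; N'_6 = 145·cos46.5° = 99.8; c'Δl = 30.51; W sinα = 105.2
Slice 7: Δl = 2.5/cos58.0° = 4.718 m; N'_7 = 128·cos58.0° = 67.8; c'Δl = 70.77; W sinα = 108.6
Σc'Δl = 297.0 kN/m; ΣN' = 1375.0 kN/m; ΣW sinα = 727.2 kN/m
Resisting = 297.0 + 1375.0·tan24.8° = 297.0 + 635.4 = 932.4 kN/m
FS = 932.4 / 727.2 = 1.282

FS = 1.28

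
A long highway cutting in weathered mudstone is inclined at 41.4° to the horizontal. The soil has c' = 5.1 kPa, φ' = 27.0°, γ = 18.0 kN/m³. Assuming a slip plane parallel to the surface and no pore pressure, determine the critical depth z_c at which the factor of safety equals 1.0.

Setting FS = 1.00 in FS = [c' + γz cos²β tanφ'] / [γz sinβ cosβ] and solving for z:
z = c' / [γ cosβ (FS·sinβ − cosβ·tanφ')]
  = 5.1 / [18.0·cos41.4°·(1.00·sin41.4° − cos41.4°·tan27.0°)]
  = 5.1 / [18.0·0.7501·(1.00·0.6613 − 0.7501·0.5095)]
  = 5.1 / 3.7686 = 1.353 m

z_c = 1.35 m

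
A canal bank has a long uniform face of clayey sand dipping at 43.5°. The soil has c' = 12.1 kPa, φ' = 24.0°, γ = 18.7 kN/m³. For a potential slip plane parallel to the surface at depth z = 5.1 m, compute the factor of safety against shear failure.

FS = 0.72

For an infinite slope with a slip plane parallel to the surface (no pore pressure): FS = [c' + γz cos²β tanφ'] / [γz sinβ cosβ].
γz = 18.7·5.1 = 95.37 kN/m²
Numerator = 12.1 + 95.37·cos²43.5°·tan24.0° = 12.1 + 95.37·0.5262·0.4452 = 34.442 kPa
Denominator = 95.37·sin43.5°·cos43.5° = 95.37·0.6884·0.7254 = 47.620 kPa
FS = 34.442 / 47.620 = 0.723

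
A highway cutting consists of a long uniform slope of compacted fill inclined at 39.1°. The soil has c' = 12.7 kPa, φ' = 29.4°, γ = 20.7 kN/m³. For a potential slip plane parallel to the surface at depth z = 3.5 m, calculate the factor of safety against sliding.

FS = 1.05

For an infinite slope with a slip plane parallel to the surface (no pore pressure): FS = [c' + γz cos²β tanφ'] / [γz sinβ cosβ].
γz = 20.7·3.5 = 72.45 kN/m²
Numerator = 12.7 + 72.45·cos²39.1°·tan29.4° = 12.7 + 72.45·0.6022·0.5635 = 37.286 kPa
Denominator = 72.45·sin39.1°·cos39.1° = 72.45·0.6307·0.7760 = 35.459 kPa
FS = 37.286 / 35.459 = 1.052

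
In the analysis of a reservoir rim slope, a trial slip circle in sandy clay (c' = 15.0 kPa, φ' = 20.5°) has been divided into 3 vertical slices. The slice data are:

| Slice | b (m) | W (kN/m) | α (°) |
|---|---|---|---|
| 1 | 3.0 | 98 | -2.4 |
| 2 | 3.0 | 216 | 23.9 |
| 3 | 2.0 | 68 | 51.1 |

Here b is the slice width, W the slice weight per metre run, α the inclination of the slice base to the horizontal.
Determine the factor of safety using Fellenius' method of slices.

Ordinary method of slices: FS = Σ[c'·Δl_i + (W_i cosα_i)·tanφ'] / Σ W_i sinα_i, with Δl_i = b_i / cosα_i.
Slice 1: Δl = 3.0/cos(-2.4°) = 3.003 m; N'_1 = 98·cos(-2.4°) = 97.9; c'Δl = 45.04; W sinα = -4.1
Slice 2: Δl = 3.0/cos23.9° = 3.281 m; N'_2 = 216·cos23.9° = 197.5; c'Δl = 49.22; W sinα = 87.5
Slice 3: Δl = 2.0/cos51.1° = 3.185 m; N'_3 = 68·cos51.1° = 42.7; c'Δl = 47.77; W sinα = 52.9
Σc'Δl = 142.0 kN/m; ΣN' = 338.1 kN/m; ΣW sinα = 136.3 kN/m
Resisting = 142.0 + 338.1·tan20.5° = 142.0 + 126.4 = 268.4 kN/m
FS = 268.4 / 136.3 = 1.969

FS = 1.97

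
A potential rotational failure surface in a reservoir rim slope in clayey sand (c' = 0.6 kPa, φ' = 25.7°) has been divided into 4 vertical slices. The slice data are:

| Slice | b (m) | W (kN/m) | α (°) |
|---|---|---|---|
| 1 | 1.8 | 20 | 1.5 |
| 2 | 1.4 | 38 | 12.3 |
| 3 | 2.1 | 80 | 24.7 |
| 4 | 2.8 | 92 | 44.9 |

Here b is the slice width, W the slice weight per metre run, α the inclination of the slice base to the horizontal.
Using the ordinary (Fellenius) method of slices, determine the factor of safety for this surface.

FS = 0.93

Ordinary method of slices: FS = Σ[c'·Δl_i + (W_i cosα_i)·tanφ'] / Σ W_i sinα_i, with Δl_i = b_i / cosα_i.
Slice 1: Δl = 1.8/cos1.5° = 1.801 m; N'_1 = 20·cos1.5° = 20.0; c'Δl = 1.08; W sinα = 0.5
Slice 2: Δl = 1.4/cos12.3° = 1.433 m; N'_2 = 38·cos12.3° = 37.1; c'Δl = 0.86; W sinα = 8.1
Slice 3: Δl = 2.1/cos24.7° = 2.311 m; N'_3 = 80·cos24.7° = 72.7; c'Δl = 1.39; W sinα = 33.4
Slice 4: Δl = 2.8/cos44.9° = 3.953 m; N'_4 = 92·cos44.9° = 65.2; c'Δl = 2.37; W sinα = 64.9
Σc'Δl = 5.7 kN/m; ΣN' = 195.0 kN/m; ΣW sinα = 107.0 kN/m
Resisting = 5.7 + 195.0·tan25.7° = 5.7 + 93.8 = 99.5 kN/m
FS = 99.5 / 107.0 = 0.930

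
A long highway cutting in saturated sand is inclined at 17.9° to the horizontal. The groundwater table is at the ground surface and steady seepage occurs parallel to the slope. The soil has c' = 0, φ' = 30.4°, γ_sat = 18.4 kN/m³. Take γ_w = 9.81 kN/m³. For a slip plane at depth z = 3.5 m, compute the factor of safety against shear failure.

FS = 0.85

With seepage parallel to the slope and the water table at the surface, the effective normal stress on the slip plane uses the buoyant unit weight γ' = γ_sat − γ_w while the driving shear stress uses γ_sat:
FS = [c' + γ' z cos²β tanφ'] / [γ_sat z sinβ cosβ]
(For c' = 0 this reduces to FS = (γ'/γ_sat)·tanφ'/tanβ.)
γ' = 18.4 − 9.81 = 8.59 kN/m³
Numerator = 0.0 + 8.59·3.5·cos²17.9°·tan30.4° = 0.0 + 8.59·3.5·0.9055·0.5867 = 15.973 kPa
Denominator = 18.4·3.5·sin17.9°·cos17.9° = 18.4·3.5·0.3074·0.9516 = 18.836 kPa
FS = 15.973 / 18.836 = 0.848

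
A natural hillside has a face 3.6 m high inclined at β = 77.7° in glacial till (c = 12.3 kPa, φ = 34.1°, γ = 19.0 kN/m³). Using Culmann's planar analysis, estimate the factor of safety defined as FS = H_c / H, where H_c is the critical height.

FS = 2.11

H_c = (4c/γ) · sinβ cosφ / [1 − cos(β − φ)]
    = (4·12.3/19.0) · sin77.7°·cos34.1° / [1 − cos43.6°]
    = 2.589 · 0.8091 / 0.2758 = 7.60 m
FS = H_c / H = 7.60 / 3.6 = 2.110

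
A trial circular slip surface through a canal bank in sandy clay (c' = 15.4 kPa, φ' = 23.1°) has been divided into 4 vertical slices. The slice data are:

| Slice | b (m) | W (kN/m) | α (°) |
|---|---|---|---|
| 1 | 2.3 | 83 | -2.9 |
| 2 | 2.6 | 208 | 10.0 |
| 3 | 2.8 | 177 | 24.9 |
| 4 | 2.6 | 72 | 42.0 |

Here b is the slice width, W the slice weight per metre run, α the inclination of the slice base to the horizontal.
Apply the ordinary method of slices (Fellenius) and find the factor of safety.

FS = 2.53

Ordinary method of slices: FS = Σ[c'·Δl_i + (W_i cosα_i)·tanφ'] / Σ W_i sinα_i, with Δl_i = b_i / cosα_i.
Slice 1: Δl = 2.3/cos(-2.9°) = 2.303 m; N'_1 = 83·cos(-2.9°) = 82.9; c'Δl = 35.47; W sinα = -4.2
Slice 2: Δl = 2.6/cos10.0° = 2.640 m; N'_2 = 208·cos10.0° = 204.8; c'Δl = 40.66; W sinα = 36.1
Slice 3: Δl = 2.8/cos24.9° = 3.087 m; N'_3 = 177·cos24.9° = 160.5; c'Δl = 47.54; W sinα = 74.5
Slice 4: Δl = 2.6/cos42.0° = 3.499 m; N'_4 = 72·cos42.0° = 53.5; c'Δl = 53.88; W sinα = 48.2
Σc'Δl = 177.5 kN/m; ΣN' = 501.8 kN/m; ΣW sinα = 154.6 kN/m
Resisting = 177.5 + 501.8·tan23.1° = 177.5 + 214.0 = 391.6 kN/m
FS = 391.6 / 154.6 = 2.532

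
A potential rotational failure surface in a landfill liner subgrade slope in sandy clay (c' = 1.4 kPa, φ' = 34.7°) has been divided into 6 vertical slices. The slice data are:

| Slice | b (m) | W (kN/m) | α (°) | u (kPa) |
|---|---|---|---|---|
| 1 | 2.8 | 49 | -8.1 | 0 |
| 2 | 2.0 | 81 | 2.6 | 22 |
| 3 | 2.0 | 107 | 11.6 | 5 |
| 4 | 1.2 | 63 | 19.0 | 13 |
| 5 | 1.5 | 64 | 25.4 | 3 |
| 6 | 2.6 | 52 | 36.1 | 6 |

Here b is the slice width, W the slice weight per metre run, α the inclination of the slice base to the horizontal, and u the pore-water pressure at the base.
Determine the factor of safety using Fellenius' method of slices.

FS = 2.32

Ordinary method of slices: FS = Σ[c'·Δl_i + (W_i cosα_i − u_i·Δl_i)·tanφ'] / Σ W_i sinα_i, with Δl_i = b_i / cosα_i.
Slice 1: Δl = 2.8/cos(-8.1°) = 2.828 m; N'_1 = 49·cos(-8.1°) − 0·2.828 = 48.5; c'Δl = 3.96; W sinα = -6.9
Slice 2: Δl = 2.0/cos2.6° = 2.002 m; N'_2 = 81·cos2.6° − 22·2.002 = 36.9; c'Δl = 2.80; W sinα = 3.7
Slice 3: Δl = 2.0/cos11.6° = 2.042 m; N'_3 = 107·cos11.6° − 5·2.042 = 94.6; c'Δl = 2.86; W sinα = 21.5
Slice 4: Δl = 1.2/cos19.0° = 1.269 m; N'_4 = 63·cos19.0° − 13·1.269 = 43.1; c'Δl = 1.78; W sinα = 20.5
Slice 5: Δl = 1.5/cos25.4° = 1.661 m; N'_5 = 64·cos25.4° − 3·1.661 = 52.8; c'Δl = 2.32; W sinα = 27.5
Slice 6: Δl = 2.6/cos36.1° = 3.218 m; N'_6 = 52·cos36.1° − 6·3.218 = 22.7; c'Δl = 4.51; W sinα = 30.6
Σc'Δl = 18.2 kN/m; ΣN' = 298.6 kN/m; ΣW sinα = 96.9 kN/m
Resisting = 18.2 + 298.6·tan34.7° = 18.2 + 206.8 = 225.0 kN/m
FS = 225.0 / 96.9 = 2.322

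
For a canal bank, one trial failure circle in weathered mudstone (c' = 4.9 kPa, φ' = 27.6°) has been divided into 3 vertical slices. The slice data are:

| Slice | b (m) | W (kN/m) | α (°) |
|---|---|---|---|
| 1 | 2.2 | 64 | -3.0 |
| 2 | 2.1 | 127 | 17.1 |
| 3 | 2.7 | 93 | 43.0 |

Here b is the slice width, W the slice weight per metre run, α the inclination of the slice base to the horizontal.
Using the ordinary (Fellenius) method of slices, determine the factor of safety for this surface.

FS = 1.77

Ordinary method of slices: FS = Σ[c'·Δl_i + (W_i cosα_i)·tanφ'] / Σ W_i sinα_i, with Δl_i = b_i / cosα_i.
Slice 1: Δl = 2.2/cos(-3.0°) = 2.203 m; N'_1 = 64·cos(-3.0°) = 63.9; c'Δl = 10.79; W sinα = -3.3
Slice 2: Δl = 2.1/cos17.1° = 2.197 m; N'_2 = 127·cos17.1° = 121.4; c'Δl = 10.77; W sinα = 37.3
Slice 3: Δl = 2.7/cos43.0° = 3.692 m; N'_3 = 93·cos43.0° = 68.0; c'Δl = 18.09; W sinα = 63.4
Σc'Δl = 39.7 kN/m; ΣN' = 253.3 kN/m; ΣW sinα = 97.4 kN/m
Resisting = 39.7 + 253.3·tan27.6° = 39.7 + 132.4 = 172.1 kN/m
FS = 172.1 / 97.4 = 1.766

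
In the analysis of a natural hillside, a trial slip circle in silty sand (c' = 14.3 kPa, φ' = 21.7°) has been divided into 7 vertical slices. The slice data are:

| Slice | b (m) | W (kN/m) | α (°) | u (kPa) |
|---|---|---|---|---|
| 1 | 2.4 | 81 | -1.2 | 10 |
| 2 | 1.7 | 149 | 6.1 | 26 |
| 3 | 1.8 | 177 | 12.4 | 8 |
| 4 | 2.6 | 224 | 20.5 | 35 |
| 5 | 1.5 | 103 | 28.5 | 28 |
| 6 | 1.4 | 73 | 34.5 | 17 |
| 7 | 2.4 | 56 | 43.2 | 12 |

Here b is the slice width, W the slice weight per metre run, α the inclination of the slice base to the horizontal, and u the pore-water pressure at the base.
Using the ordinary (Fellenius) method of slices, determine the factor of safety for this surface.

Ordinary method of slices: FS = Σ[c'·Δl_i + (W_i cosα_i − u_i·Δl_i)·tanφ'] / Σ W_i sinα_i, with Δl_i = b_i / cosα_i.
Slice 1: Δl = 2.4/cos(-1.2°) = 2.401 m; N'_1 = 81·cos(-1.2°) − 10·2.401 = 57.0; c'Δl = 34.33; W sinα = -1.7
Slice 2: Δl = 1.7/cos6.1° = 1.710 m; N'_2 = 149·cos6.1° − 26·1.710 = 103.7; c'Δl = 24.45; W sinα = 15.8
Slice 3: Δl = 1.8/cos12.4° = 1.843 m; N'_3 = 177·cos12.4° − 8·1.843 = 158.1; c'Δl = 26.35; W sinα = 38.0
Slice 4: Δl = 2.6/cos20.5° = 2.776 m; N'_4 = 224·cos20.5° − 35·2.776 = 112.7; c'Δl = 39.69; W sinα = 78.4
Slice 5: Δl = 1.5/cos28.5° = 1.707 m; N'_5 = 103·cos28.5° − 28·1.707 = 42.7; c'Δl = 24.41; W sinα = 49.1
Slice 6: Δl = 1.4/cos34.5° = 1.699 m; N'_6 = 73·cos34.5° − 17·1.699 = 31.3; c'Δl = 24.29; W sinα = 41.3
Slice 7: Δl = 2.4/cos43.2° = 3.292 m; N'_7 = 56·cos43.2° − 12·3.292 = 1.3; c'Δl = 47.08; W sinα = 38.3
Σc'Δl = 220.6 kN/m; ΣN' = 506.8 kN/m; ΣW sinα = 259.4 kN/m
Resisting = 220.6 + 506.8·tan21.7° = 220.6 + 201.7 = 422.3 kN/m
FS = 422.3 / 259.4 = 1.628

FS = 1.63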